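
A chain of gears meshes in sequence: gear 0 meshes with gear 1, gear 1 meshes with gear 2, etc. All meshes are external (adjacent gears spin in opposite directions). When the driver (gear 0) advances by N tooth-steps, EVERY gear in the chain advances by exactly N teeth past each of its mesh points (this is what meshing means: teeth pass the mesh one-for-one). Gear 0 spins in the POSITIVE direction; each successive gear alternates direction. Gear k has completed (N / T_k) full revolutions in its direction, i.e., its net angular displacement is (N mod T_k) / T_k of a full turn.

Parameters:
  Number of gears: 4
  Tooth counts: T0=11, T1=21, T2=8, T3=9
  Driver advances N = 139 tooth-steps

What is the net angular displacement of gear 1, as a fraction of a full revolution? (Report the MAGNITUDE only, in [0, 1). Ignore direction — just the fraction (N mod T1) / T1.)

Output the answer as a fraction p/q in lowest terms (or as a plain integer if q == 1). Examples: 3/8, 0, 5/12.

Answer: 13/21

Derivation:
Chain of 4 gears, tooth counts: [11, 21, 8, 9]
  gear 0: T0=11, direction=positive, advance = 139 mod 11 = 7 teeth = 7/11 turn
  gear 1: T1=21, direction=negative, advance = 139 mod 21 = 13 teeth = 13/21 turn
  gear 2: T2=8, direction=positive, advance = 139 mod 8 = 3 teeth = 3/8 turn
  gear 3: T3=9, direction=negative, advance = 139 mod 9 = 4 teeth = 4/9 turn
Gear 1: 139 mod 21 = 13
Fraction = 13 / 21 = 13/21 (gcd(13,21)=1) = 13/21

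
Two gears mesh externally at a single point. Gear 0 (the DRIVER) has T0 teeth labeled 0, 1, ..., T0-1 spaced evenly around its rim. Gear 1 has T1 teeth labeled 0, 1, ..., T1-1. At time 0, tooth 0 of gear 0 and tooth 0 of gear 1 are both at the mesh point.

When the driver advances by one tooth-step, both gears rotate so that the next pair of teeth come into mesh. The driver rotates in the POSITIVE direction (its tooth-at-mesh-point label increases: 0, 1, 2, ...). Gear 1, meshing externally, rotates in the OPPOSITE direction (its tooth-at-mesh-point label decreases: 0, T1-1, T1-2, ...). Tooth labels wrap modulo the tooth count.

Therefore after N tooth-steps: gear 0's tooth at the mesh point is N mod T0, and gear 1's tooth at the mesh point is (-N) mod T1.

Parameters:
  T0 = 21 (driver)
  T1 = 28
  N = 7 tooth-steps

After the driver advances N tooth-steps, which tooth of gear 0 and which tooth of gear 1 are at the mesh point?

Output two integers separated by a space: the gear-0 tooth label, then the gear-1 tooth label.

Gear 0 (driver, T0=21): tooth at mesh = N mod T0
  7 = 0 * 21 + 7, so 7 mod 21 = 7
  gear 0 tooth = 7
Gear 1 (driven, T1=28): tooth at mesh = (-N) mod T1
  7 = 0 * 28 + 7, so 7 mod 28 = 7
  (-7) mod 28 = (-7) mod 28 = 28 - 7 = 21
Mesh after 7 steps: gear-0 tooth 7 meets gear-1 tooth 21

Answer: 7 21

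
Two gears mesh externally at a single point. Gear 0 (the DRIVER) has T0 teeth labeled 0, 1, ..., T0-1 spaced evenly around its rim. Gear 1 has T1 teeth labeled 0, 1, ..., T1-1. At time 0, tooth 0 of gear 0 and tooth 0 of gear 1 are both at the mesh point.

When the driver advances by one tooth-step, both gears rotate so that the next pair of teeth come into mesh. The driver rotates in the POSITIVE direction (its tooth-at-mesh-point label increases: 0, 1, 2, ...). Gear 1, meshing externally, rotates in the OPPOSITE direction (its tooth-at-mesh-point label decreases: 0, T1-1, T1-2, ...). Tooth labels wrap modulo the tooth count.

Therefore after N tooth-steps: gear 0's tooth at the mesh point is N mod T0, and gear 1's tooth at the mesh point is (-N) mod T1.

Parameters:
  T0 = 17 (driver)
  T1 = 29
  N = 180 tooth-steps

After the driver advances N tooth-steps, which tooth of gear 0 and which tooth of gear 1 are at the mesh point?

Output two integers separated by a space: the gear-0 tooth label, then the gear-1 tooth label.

Gear 0 (driver, T0=17): tooth at mesh = N mod T0
  180 = 10 * 17 + 10, so 180 mod 17 = 10
  gear 0 tooth = 10
Gear 1 (driven, T1=29): tooth at mesh = (-N) mod T1
  180 = 6 * 29 + 6, so 180 mod 29 = 6
  (-180) mod 29 = (-6) mod 29 = 29 - 6 = 23
Mesh after 180 steps: gear-0 tooth 10 meets gear-1 tooth 23

Answer: 10 23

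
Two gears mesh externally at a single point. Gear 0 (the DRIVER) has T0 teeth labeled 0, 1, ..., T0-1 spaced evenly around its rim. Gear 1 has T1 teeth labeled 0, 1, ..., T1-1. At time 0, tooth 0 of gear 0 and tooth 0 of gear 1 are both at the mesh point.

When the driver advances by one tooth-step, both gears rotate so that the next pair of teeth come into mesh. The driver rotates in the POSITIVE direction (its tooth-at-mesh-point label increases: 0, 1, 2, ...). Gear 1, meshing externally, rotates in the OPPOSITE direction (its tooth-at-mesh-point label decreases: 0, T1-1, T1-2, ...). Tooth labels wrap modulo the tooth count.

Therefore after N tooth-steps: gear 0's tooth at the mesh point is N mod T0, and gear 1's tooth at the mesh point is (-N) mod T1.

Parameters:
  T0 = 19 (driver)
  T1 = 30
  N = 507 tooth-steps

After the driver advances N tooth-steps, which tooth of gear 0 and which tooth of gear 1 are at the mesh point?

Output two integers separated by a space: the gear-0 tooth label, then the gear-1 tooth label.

Answer: 13 3

Derivation:
Gear 0 (driver, T0=19): tooth at mesh = N mod T0
  507 = 26 * 19 + 13, so 507 mod 19 = 13
  gear 0 tooth = 13
Gear 1 (driven, T1=30): tooth at mesh = (-N) mod T1
  507 = 16 * 30 + 27, so 507 mod 30 = 27
  (-507) mod 30 = (-27) mod 30 = 30 - 27 = 3
Mesh after 507 steps: gear-0 tooth 13 meets gear-1 tooth 3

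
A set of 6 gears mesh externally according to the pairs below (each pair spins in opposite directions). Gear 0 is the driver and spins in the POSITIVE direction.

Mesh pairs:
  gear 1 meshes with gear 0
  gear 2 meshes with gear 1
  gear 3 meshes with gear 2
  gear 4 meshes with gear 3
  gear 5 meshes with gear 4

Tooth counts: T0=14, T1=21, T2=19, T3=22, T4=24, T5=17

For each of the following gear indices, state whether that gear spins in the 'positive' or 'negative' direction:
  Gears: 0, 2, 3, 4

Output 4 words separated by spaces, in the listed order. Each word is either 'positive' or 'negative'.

Answer: positive positive negative positive

Derivation:
Gear 0 (driver): positive (depth 0)
  gear 1: meshes with gear 0 -> depth 1 -> negative (opposite of gear 0)
  gear 2: meshes with gear 1 -> depth 2 -> positive (opposite of gear 1)
  gear 3: meshes with gear 2 -> depth 3 -> negative (opposite of gear 2)
  gear 4: meshes with gear 3 -> depth 4 -> positive (opposite of gear 3)
  gear 5: meshes with gear 4 -> depth 5 -> negative (opposite of gear 4)
Queried indices 0, 2, 3, 4 -> positive, positive, negative, positive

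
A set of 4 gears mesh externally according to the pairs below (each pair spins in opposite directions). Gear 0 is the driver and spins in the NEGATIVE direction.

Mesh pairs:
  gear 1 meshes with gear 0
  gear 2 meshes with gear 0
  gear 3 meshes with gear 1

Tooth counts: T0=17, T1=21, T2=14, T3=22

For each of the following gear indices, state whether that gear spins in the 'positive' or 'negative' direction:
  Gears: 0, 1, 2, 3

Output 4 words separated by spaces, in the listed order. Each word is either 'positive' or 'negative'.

Gear 0 (driver): negative (depth 0)
  gear 1: meshes with gear 0 -> depth 1 -> positive (opposite of gear 0)
  gear 2: meshes with gear 0 -> depth 1 -> positive (opposite of gear 0)
  gear 3: meshes with gear 1 -> depth 2 -> negative (opposite of gear 1)
Queried indices 0, 1, 2, 3 -> negative, positive, positive, negative

Answer: negative positive positive negative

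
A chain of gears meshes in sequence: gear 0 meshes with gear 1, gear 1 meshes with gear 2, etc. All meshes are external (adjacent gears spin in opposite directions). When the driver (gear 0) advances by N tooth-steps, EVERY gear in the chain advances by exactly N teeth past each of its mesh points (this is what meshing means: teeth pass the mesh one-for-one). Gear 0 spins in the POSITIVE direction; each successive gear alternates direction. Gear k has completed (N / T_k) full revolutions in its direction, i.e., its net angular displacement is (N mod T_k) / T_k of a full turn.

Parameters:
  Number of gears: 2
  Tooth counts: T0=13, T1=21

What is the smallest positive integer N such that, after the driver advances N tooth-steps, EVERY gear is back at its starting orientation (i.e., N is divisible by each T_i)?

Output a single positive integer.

Answer: 273

Derivation:
Gear k returns to start when N is a multiple of T_k.
All gears at start simultaneously when N is a common multiple of [13, 21]; the smallest such N is lcm(13, 21).
Start: lcm = T0 = 13
Fold in T1=21: gcd(13, 21) = 1; lcm(13, 21) = 13 * 21 / 1 = 273 / 1 = 273
Full cycle length = 273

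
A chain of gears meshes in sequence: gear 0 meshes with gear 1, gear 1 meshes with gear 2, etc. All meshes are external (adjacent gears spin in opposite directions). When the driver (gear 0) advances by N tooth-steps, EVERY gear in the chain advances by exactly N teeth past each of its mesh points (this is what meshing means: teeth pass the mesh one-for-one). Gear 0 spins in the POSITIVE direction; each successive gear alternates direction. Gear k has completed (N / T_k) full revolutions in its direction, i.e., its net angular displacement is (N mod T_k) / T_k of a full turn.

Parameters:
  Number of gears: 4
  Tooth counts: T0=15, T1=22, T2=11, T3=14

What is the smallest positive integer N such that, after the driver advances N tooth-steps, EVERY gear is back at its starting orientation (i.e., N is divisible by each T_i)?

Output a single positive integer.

Answer: 2310

Derivation:
Gear k returns to start when N is a multiple of T_k.
All gears at start simultaneously when N is a common multiple of [15, 22, 11, 14]; the smallest such N is lcm(15, 22, 11, 14).
Start: lcm = T0 = 15
Fold in T1=22: gcd(15, 22) = 1; lcm(15, 22) = 15 * 22 / 1 = 330 / 1 = 330
Fold in T2=11: gcd(330, 11) = 11; lcm(330, 11) = 330 * 11 / 11 = 3630 / 11 = 330
Fold in T3=14: gcd(330, 14) = 2; lcm(330, 14) = 330 * 14 / 2 = 4620 / 2 = 2310
Full cycle length = 2310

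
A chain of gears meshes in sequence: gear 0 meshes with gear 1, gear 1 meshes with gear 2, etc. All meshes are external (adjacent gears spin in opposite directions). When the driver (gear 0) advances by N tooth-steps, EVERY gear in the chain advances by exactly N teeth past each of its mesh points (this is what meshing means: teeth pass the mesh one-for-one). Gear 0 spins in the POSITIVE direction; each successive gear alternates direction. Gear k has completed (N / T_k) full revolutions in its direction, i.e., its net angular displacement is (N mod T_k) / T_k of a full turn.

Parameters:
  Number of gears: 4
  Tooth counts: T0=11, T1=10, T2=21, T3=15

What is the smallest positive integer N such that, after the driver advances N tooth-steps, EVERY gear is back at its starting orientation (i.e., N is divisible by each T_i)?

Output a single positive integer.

Answer: 2310

Derivation:
Gear k returns to start when N is a multiple of T_k.
All gears at start simultaneously when N is a common multiple of [11, 10, 21, 15]; the smallest such N is lcm(11, 10, 21, 15).
Start: lcm = T0 = 11
Fold in T1=10: gcd(11, 10) = 1; lcm(11, 10) = 11 * 10 / 1 = 110 / 1 = 110
Fold in T2=21: gcd(110, 21) = 1; lcm(110, 21) = 110 * 21 / 1 = 2310 / 1 = 2310
Fold in T3=15: gcd(2310, 15) = 15; lcm(2310, 15) = 2310 * 15 / 15 = 34650 / 15 = 2310
Full cycle length = 2310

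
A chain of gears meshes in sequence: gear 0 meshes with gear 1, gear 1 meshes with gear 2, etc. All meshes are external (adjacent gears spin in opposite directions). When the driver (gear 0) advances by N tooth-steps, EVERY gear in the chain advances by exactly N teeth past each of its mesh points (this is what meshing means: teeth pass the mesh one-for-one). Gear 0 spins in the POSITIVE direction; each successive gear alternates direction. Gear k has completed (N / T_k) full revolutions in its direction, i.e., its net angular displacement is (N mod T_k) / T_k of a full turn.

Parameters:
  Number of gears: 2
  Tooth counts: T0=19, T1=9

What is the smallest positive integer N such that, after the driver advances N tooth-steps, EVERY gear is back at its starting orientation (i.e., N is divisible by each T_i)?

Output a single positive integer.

Gear k returns to start when N is a multiple of T_k.
All gears at start simultaneously when N is a common multiple of [19, 9]; the smallest such N is lcm(19, 9).
Start: lcm = T0 = 19
Fold in T1=9: gcd(19, 9) = 1; lcm(19, 9) = 19 * 9 / 1 = 171 / 1 = 171
Full cycle length = 171

Answer: 171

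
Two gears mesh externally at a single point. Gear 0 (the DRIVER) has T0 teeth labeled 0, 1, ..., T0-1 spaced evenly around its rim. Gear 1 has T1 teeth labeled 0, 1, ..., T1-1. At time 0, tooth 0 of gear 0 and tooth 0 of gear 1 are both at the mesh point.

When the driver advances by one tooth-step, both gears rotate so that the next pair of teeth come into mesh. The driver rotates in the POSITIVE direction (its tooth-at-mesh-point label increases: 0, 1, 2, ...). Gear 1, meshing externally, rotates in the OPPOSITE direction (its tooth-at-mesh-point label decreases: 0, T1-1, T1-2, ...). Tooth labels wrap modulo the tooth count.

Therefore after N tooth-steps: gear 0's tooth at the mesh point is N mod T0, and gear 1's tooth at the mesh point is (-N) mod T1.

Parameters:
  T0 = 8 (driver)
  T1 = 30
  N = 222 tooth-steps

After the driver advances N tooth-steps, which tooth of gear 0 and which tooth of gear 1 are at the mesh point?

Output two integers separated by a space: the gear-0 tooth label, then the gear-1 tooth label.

Answer: 6 18

Derivation:
Gear 0 (driver, T0=8): tooth at mesh = N mod T0
  222 = 27 * 8 + 6, so 222 mod 8 = 6
  gear 0 tooth = 6
Gear 1 (driven, T1=30): tooth at mesh = (-N) mod T1
  222 = 7 * 30 + 12, so 222 mod 30 = 12
  (-222) mod 30 = (-12) mod 30 = 30 - 12 = 18
Mesh after 222 steps: gear-0 tooth 6 meets gear-1 tooth 18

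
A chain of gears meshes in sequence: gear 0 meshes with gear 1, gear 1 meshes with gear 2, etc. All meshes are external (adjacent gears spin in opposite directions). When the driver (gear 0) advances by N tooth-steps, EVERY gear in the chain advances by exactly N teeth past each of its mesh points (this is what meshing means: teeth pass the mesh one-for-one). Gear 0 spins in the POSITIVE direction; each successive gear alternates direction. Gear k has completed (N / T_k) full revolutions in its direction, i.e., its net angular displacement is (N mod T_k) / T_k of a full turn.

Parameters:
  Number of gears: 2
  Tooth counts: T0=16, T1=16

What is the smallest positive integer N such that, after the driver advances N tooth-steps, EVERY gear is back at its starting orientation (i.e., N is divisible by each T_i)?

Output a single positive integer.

Gear k returns to start when N is a multiple of T_k.
All gears at start simultaneously when N is a common multiple of [16, 16]; the smallest such N is lcm(16, 16).
Start: lcm = T0 = 16
Fold in T1=16: gcd(16, 16) = 16; lcm(16, 16) = 16 * 16 / 16 = 256 / 16 = 16
Full cycle length = 16

Answer: 16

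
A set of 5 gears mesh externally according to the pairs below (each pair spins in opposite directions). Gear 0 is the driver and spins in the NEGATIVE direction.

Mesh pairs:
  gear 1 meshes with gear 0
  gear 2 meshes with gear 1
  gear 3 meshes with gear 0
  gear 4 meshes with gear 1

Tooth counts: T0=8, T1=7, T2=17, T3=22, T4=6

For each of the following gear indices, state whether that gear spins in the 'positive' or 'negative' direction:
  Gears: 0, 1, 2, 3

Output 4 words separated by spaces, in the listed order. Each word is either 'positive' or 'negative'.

Gear 0 (driver): negative (depth 0)
  gear 1: meshes with gear 0 -> depth 1 -> positive (opposite of gear 0)
  gear 2: meshes with gear 1 -> depth 2 -> negative (opposite of gear 1)
  gear 3: meshes with gear 0 -> depth 1 -> positive (opposite of gear 0)
  gear 4: meshes with gear 1 -> depth 2 -> negative (opposite of gear 1)
Queried indices 0, 1, 2, 3 -> negative, positive, negative, positive

Answer: negative positive negative positive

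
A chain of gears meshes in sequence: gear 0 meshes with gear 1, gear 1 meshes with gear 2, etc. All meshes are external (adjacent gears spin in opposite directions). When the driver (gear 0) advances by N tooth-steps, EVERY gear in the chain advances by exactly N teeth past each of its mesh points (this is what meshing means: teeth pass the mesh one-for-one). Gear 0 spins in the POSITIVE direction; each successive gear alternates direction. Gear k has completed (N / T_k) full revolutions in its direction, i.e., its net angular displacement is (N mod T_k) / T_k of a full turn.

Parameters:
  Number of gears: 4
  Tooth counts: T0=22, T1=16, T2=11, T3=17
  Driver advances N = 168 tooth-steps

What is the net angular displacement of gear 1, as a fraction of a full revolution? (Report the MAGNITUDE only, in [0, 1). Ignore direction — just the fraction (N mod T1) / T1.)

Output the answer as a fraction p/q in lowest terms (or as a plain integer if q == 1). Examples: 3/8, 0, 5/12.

Answer: 1/2

Derivation:
Chain of 4 gears, tooth counts: [22, 16, 11, 17]
  gear 0: T0=22, direction=positive, advance = 168 mod 22 = 14 teeth = 14/22 turn
  gear 1: T1=16, direction=negative, advance = 168 mod 16 = 8 teeth = 8/16 turn
  gear 2: T2=11, direction=positive, advance = 168 mod 11 = 3 teeth = 3/11 turn
  gear 3: T3=17, direction=negative, advance = 168 mod 17 = 15 teeth = 15/17 turn
Gear 1: 168 mod 16 = 8
Fraction = 8 / 16 = 1/2 (gcd(8,16)=8) = 1/2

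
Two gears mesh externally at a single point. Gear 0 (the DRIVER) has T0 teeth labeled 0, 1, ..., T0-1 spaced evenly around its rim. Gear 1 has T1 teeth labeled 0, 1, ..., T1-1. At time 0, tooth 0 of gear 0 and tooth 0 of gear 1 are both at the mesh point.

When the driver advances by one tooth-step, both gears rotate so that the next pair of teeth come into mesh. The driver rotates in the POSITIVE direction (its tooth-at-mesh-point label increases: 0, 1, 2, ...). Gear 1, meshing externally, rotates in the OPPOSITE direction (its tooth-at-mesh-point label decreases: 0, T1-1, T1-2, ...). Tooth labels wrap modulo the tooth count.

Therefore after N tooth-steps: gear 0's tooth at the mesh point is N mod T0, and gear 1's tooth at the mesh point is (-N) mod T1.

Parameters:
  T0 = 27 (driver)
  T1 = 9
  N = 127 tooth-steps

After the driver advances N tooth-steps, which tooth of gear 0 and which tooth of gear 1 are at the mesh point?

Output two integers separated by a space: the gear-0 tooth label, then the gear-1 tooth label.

Gear 0 (driver, T0=27): tooth at mesh = N mod T0
  127 = 4 * 27 + 19, so 127 mod 27 = 19
  gear 0 tooth = 19
Gear 1 (driven, T1=9): tooth at mesh = (-N) mod T1
  127 = 14 * 9 + 1, so 127 mod 9 = 1
  (-127) mod 9 = (-1) mod 9 = 9 - 1 = 8
Mesh after 127 steps: gear-0 tooth 19 meets gear-1 tooth 8

Answer: 19 8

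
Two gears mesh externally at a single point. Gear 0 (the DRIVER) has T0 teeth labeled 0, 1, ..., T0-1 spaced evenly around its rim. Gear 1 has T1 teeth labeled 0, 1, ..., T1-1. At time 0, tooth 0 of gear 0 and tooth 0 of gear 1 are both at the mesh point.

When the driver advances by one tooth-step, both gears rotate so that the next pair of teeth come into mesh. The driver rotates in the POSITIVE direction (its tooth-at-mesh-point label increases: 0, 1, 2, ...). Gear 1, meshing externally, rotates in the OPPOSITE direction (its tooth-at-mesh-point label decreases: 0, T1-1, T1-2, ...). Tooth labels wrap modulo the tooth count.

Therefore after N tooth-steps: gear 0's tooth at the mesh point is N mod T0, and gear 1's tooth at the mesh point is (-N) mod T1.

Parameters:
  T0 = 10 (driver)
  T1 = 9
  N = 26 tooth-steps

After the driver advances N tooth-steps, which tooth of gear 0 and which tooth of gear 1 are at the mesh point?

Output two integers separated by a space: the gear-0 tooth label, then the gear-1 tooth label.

Answer: 6 1

Derivation:
Gear 0 (driver, T0=10): tooth at mesh = N mod T0
  26 = 2 * 10 + 6, so 26 mod 10 = 6
  gear 0 tooth = 6
Gear 1 (driven, T1=9): tooth at mesh = (-N) mod T1
  26 = 2 * 9 + 8, so 26 mod 9 = 8
  (-26) mod 9 = (-8) mod 9 = 9 - 8 = 1
Mesh after 26 steps: gear-0 tooth 6 meets gear-1 tooth 1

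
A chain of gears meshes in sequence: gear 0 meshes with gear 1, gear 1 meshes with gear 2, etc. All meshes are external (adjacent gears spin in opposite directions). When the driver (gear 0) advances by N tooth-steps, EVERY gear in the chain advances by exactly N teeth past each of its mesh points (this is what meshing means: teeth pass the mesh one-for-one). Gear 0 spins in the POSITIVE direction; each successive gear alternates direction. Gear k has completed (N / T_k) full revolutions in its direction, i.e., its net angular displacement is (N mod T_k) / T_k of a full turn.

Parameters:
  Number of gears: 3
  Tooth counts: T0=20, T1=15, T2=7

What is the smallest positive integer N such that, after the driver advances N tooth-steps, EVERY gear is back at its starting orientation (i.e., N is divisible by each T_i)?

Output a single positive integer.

Gear k returns to start when N is a multiple of T_k.
All gears at start simultaneously when N is a common multiple of [20, 15, 7]; the smallest such N is lcm(20, 15, 7).
Start: lcm = T0 = 20
Fold in T1=15: gcd(20, 15) = 5; lcm(20, 15) = 20 * 15 / 5 = 300 / 5 = 60
Fold in T2=7: gcd(60, 7) = 1; lcm(60, 7) = 60 * 7 / 1 = 420 / 1 = 420
Full cycle length = 420

Answer: 420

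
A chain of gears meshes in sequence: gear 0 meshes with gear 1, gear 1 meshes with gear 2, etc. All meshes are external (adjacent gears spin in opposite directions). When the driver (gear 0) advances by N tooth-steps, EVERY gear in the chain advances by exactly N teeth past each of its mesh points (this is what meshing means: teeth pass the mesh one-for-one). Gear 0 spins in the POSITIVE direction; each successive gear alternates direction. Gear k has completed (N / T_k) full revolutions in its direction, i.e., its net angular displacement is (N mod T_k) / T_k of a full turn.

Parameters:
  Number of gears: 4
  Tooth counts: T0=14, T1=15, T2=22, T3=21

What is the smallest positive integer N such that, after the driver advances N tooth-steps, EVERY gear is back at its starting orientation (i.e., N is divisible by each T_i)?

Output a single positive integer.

Answer: 2310

Derivation:
Gear k returns to start when N is a multiple of T_k.
All gears at start simultaneously when N is a common multiple of [14, 15, 22, 21]; the smallest such N is lcm(14, 15, 22, 21).
Start: lcm = T0 = 14
Fold in T1=15: gcd(14, 15) = 1; lcm(14, 15) = 14 * 15 / 1 = 210 / 1 = 210
Fold in T2=22: gcd(210, 22) = 2; lcm(210, 22) = 210 * 22 / 2 = 4620 / 2 = 2310
Fold in T3=21: gcd(2310, 21) = 21; lcm(2310, 21) = 2310 * 21 / 21 = 48510 / 21 = 2310
Full cycle length = 2310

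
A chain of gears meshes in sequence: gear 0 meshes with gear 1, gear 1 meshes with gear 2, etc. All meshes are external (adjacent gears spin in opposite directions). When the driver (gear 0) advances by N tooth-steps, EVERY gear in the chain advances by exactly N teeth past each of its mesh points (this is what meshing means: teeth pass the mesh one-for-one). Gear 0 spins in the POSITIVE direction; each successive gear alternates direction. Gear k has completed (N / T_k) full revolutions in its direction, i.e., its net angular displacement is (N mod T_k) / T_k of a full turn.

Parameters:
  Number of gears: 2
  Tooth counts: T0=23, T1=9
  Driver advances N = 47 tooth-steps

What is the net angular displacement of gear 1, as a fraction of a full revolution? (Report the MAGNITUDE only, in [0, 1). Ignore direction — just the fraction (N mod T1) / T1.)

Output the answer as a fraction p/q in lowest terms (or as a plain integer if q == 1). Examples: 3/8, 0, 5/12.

Chain of 2 gears, tooth counts: [23, 9]
  gear 0: T0=23, direction=positive, advance = 47 mod 23 = 1 teeth = 1/23 turn
  gear 1: T1=9, direction=negative, advance = 47 mod 9 = 2 teeth = 2/9 turn
Gear 1: 47 mod 9 = 2
Fraction = 2 / 9 = 2/9 (gcd(2,9)=1) = 2/9

Answer: 2/9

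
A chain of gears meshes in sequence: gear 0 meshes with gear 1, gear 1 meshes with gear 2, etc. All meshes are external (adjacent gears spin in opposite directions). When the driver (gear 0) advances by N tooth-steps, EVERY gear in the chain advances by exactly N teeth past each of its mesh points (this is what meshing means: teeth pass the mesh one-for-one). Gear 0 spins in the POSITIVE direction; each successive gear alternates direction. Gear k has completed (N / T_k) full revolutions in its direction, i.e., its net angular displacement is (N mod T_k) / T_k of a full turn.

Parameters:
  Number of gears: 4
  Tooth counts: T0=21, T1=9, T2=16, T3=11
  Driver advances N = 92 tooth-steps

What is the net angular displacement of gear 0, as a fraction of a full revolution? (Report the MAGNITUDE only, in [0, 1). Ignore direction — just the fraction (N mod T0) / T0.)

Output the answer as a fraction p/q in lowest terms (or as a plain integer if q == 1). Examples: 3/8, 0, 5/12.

Chain of 4 gears, tooth counts: [21, 9, 16, 11]
  gear 0: T0=21, direction=positive, advance = 92 mod 21 = 8 teeth = 8/21 turn
  gear 1: T1=9, direction=negative, advance = 92 mod 9 = 2 teeth = 2/9 turn
  gear 2: T2=16, direction=positive, advance = 92 mod 16 = 12 teeth = 12/16 turn
  gear 3: T3=11, direction=negative, advance = 92 mod 11 = 4 teeth = 4/11 turn
Gear 0: 92 mod 21 = 8
Fraction = 8 / 21 = 8/21 (gcd(8,21)=1) = 8/21

Answer: 8/21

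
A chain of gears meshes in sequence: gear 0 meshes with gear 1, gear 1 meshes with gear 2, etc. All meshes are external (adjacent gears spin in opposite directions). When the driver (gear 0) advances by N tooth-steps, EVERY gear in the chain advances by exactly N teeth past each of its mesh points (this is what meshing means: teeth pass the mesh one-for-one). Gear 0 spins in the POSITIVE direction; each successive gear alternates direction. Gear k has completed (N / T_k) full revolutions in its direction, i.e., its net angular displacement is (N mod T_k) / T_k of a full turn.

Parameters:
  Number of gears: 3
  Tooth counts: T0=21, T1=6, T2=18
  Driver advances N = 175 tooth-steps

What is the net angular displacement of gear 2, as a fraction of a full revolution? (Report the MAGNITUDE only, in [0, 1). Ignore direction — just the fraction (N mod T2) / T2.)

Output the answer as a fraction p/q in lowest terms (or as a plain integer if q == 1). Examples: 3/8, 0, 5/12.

Answer: 13/18

Derivation:
Chain of 3 gears, tooth counts: [21, 6, 18]
  gear 0: T0=21, direction=positive, advance = 175 mod 21 = 7 teeth = 7/21 turn
  gear 1: T1=6, direction=negative, advance = 175 mod 6 = 1 teeth = 1/6 turn
  gear 2: T2=18, direction=positive, advance = 175 mod 18 = 13 teeth = 13/18 turn
Gear 2: 175 mod 18 = 13
Fraction = 13 / 18 = 13/18 (gcd(13,18)=1) = 13/18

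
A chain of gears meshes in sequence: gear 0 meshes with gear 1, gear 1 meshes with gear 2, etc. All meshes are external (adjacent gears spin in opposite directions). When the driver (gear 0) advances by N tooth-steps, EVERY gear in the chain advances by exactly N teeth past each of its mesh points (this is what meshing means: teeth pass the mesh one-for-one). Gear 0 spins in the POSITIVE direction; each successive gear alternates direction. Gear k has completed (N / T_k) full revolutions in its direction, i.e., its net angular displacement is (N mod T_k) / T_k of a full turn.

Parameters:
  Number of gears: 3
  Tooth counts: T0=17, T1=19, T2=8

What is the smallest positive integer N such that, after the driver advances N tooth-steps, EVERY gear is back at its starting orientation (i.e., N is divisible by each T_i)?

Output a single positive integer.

Answer: 2584

Derivation:
Gear k returns to start when N is a multiple of T_k.
All gears at start simultaneously when N is a common multiple of [17, 19, 8]; the smallest such N is lcm(17, 19, 8).
Start: lcm = T0 = 17
Fold in T1=19: gcd(17, 19) = 1; lcm(17, 19) = 17 * 19 / 1 = 323 / 1 = 323
Fold in T2=8: gcd(323, 8) = 1; lcm(323, 8) = 323 * 8 / 1 = 2584 / 1 = 2584
Full cycle length = 2584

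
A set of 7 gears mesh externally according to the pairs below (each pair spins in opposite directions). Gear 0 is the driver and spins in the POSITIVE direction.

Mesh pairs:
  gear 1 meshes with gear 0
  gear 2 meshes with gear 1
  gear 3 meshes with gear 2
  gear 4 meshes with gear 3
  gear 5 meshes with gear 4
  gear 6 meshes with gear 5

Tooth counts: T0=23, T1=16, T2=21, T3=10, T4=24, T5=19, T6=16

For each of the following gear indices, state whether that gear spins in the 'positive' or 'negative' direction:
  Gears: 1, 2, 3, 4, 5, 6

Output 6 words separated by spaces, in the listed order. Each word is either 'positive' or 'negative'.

Answer: negative positive negative positive negative positive

Derivation:
Gear 0 (driver): positive (depth 0)
  gear 1: meshes with gear 0 -> depth 1 -> negative (opposite of gear 0)
  gear 2: meshes with gear 1 -> depth 2 -> positive (opposite of gear 1)
  gear 3: meshes with gear 2 -> depth 3 -> negative (opposite of gear 2)
  gear 4: meshes with gear 3 -> depth 4 -> positive (opposite of gear 3)
  gear 5: meshes with gear 4 -> depth 5 -> negative (opposite of gear 4)
  gear 6: meshes with gear 5 -> depth 6 -> positive (opposite of gear 5)
Queried indices 1, 2, 3, 4, 5, 6 -> negative, positive, negative, positive, negative, positive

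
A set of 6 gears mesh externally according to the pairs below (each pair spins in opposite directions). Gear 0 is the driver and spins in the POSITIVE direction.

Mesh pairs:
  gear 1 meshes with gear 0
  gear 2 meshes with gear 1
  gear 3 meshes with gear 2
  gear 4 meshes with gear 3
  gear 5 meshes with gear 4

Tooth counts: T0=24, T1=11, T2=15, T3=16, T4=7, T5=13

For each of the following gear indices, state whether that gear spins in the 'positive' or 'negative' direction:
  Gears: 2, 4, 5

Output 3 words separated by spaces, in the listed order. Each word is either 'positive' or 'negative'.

Answer: positive positive negative

Derivation:
Gear 0 (driver): positive (depth 0)
  gear 1: meshes with gear 0 -> depth 1 -> negative (opposite of gear 0)
  gear 2: meshes with gear 1 -> depth 2 -> positive (opposite of gear 1)
  gear 3: meshes with gear 2 -> depth 3 -> negative (opposite of gear 2)
  gear 4: meshes with gear 3 -> depth 4 -> positive (opposite of gear 3)
  gear 5: meshes with gear 4 -> depth 5 -> negative (opposite of gear 4)
Queried indices 2, 4, 5 -> positive, positive, negative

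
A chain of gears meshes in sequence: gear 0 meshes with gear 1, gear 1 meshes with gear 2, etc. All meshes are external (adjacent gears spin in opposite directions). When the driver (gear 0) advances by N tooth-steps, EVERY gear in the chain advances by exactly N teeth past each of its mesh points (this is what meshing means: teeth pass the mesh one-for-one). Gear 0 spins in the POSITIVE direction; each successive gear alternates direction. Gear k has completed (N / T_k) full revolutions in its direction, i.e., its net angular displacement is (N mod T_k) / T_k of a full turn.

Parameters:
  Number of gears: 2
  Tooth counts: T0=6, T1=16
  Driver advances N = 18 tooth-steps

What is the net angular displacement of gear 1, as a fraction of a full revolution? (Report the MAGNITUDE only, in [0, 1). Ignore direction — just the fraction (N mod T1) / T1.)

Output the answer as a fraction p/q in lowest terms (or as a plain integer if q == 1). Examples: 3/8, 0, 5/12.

Chain of 2 gears, tooth counts: [6, 16]
  gear 0: T0=6, direction=positive, advance = 18 mod 6 = 0 teeth = 0/6 turn
  gear 1: T1=16, direction=negative, advance = 18 mod 16 = 2 teeth = 2/16 turn
Gear 1: 18 mod 16 = 2
Fraction = 2 / 16 = 1/8 (gcd(2,16)=2) = 1/8

Answer: 1/8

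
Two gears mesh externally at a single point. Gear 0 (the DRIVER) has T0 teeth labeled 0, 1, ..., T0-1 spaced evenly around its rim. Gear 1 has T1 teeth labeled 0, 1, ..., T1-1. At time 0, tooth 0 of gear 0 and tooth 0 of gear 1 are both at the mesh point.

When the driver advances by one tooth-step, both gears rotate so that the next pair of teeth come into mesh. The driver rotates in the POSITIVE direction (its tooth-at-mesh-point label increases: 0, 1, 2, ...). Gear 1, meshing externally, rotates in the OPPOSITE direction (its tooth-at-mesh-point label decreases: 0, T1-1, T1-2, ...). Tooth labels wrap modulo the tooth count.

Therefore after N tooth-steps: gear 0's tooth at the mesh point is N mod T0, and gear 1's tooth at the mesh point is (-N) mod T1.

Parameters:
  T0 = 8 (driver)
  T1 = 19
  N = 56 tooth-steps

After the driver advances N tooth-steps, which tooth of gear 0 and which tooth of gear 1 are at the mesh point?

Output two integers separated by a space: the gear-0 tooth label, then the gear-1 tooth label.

Gear 0 (driver, T0=8): tooth at mesh = N mod T0
  56 = 7 * 8 + 0, so 56 mod 8 = 0
  gear 0 tooth = 0
Gear 1 (driven, T1=19): tooth at mesh = (-N) mod T1
  56 = 2 * 19 + 18, so 56 mod 19 = 18
  (-56) mod 19 = (-18) mod 19 = 19 - 18 = 1
Mesh after 56 steps: gear-0 tooth 0 meets gear-1 tooth 1

Answer: 0 1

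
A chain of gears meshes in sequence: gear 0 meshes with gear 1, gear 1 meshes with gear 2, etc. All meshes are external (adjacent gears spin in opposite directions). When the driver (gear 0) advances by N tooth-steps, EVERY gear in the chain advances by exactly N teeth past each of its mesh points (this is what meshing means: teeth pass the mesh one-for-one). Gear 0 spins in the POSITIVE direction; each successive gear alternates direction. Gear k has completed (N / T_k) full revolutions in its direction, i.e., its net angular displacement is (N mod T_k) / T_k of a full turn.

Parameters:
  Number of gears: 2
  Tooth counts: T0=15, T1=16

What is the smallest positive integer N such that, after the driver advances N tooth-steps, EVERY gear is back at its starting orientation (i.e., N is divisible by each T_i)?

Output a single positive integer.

Gear k returns to start when N is a multiple of T_k.
All gears at start simultaneously when N is a common multiple of [15, 16]; the smallest such N is lcm(15, 16).
Start: lcm = T0 = 15
Fold in T1=16: gcd(15, 16) = 1; lcm(15, 16) = 15 * 16 / 1 = 240 / 1 = 240
Full cycle length = 240

Answer: 240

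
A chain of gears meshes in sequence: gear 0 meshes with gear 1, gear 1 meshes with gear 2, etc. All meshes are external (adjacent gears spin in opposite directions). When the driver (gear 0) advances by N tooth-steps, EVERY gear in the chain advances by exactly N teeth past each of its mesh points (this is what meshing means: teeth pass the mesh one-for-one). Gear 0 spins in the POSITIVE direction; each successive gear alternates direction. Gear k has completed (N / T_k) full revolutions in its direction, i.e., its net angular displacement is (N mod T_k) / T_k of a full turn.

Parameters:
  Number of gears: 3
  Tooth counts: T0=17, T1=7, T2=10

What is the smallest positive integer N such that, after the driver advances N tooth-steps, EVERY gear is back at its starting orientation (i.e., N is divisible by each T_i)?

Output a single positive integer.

Answer: 1190

Derivation:
Gear k returns to start when N is a multiple of T_k.
All gears at start simultaneously when N is a common multiple of [17, 7, 10]; the smallest such N is lcm(17, 7, 10).
Start: lcm = T0 = 17
Fold in T1=7: gcd(17, 7) = 1; lcm(17, 7) = 17 * 7 / 1 = 119 / 1 = 119
Fold in T2=10: gcd(119, 10) = 1; lcm(119, 10) = 119 * 10 / 1 = 1190 / 1 = 1190
Full cycle length = 1190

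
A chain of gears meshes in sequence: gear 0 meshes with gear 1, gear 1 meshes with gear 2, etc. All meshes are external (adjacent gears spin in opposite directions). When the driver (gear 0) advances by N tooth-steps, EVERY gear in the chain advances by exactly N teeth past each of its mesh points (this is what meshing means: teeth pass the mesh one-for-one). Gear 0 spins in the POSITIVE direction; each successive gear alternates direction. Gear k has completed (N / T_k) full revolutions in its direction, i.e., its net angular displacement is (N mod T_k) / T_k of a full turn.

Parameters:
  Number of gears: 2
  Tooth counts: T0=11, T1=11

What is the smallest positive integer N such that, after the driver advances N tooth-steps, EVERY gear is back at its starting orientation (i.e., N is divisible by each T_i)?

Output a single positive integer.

Answer: 11

Derivation:
Gear k returns to start when N is a multiple of T_k.
All gears at start simultaneously when N is a common multiple of [11, 11]; the smallest such N is lcm(11, 11).
Start: lcm = T0 = 11
Fold in T1=11: gcd(11, 11) = 11; lcm(11, 11) = 11 * 11 / 11 = 121 / 11 = 11
Full cycle length = 11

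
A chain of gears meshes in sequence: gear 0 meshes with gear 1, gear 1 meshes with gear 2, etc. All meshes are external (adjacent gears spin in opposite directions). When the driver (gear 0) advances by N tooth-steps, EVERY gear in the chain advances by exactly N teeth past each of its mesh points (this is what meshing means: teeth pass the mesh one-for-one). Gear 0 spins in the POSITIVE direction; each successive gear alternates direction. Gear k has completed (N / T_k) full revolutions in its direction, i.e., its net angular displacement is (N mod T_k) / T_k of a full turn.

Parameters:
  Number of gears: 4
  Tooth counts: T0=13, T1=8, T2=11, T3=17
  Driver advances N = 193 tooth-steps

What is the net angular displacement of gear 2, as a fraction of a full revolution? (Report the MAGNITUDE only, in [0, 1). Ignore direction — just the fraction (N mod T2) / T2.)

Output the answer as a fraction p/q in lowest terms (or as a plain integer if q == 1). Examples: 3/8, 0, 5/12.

Chain of 4 gears, tooth counts: [13, 8, 11, 17]
  gear 0: T0=13, direction=positive, advance = 193 mod 13 = 11 teeth = 11/13 turn
  gear 1: T1=8, direction=negative, advance = 193 mod 8 = 1 teeth = 1/8 turn
  gear 2: T2=11, direction=positive, advance = 193 mod 11 = 6 teeth = 6/11 turn
  gear 3: T3=17, direction=negative, advance = 193 mod 17 = 6 teeth = 6/17 turn
Gear 2: 193 mod 11 = 6
Fraction = 6 / 11 = 6/11 (gcd(6,11)=1) = 6/11

Answer: 6/11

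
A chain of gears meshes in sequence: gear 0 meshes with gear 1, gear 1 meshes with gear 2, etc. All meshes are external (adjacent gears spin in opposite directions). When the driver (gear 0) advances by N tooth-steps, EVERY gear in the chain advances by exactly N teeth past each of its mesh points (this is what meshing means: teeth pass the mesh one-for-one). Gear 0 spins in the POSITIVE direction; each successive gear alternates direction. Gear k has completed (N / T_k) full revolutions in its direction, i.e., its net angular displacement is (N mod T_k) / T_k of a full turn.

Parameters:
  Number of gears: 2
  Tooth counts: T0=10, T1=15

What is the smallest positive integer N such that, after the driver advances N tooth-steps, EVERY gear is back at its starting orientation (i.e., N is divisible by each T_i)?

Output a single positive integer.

Answer: 30

Derivation:
Gear k returns to start when N is a multiple of T_k.
All gears at start simultaneously when N is a common multiple of [10, 15]; the smallest such N is lcm(10, 15).
Start: lcm = T0 = 10
Fold in T1=15: gcd(10, 15) = 5; lcm(10, 15) = 10 * 15 / 5 = 150 / 5 = 30
Full cycle length = 30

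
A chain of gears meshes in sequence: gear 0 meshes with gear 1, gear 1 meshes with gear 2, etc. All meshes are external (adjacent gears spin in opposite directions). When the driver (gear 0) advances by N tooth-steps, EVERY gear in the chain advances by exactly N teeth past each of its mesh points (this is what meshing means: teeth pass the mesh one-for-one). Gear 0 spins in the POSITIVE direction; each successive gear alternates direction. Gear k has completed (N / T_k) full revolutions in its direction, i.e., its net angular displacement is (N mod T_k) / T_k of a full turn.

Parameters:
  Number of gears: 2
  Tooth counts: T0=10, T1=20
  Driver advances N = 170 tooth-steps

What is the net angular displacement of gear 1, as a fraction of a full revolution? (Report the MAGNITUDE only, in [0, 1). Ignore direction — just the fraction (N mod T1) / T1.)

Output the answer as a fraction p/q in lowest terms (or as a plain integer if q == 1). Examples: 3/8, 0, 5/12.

Chain of 2 gears, tooth counts: [10, 20]
  gear 0: T0=10, direction=positive, advance = 170 mod 10 = 0 teeth = 0/10 turn
  gear 1: T1=20, direction=negative, advance = 170 mod 20 = 10 teeth = 10/20 turn
Gear 1: 170 mod 20 = 10
Fraction = 10 / 20 = 1/2 (gcd(10,20)=10) = 1/2

Answer: 1/2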